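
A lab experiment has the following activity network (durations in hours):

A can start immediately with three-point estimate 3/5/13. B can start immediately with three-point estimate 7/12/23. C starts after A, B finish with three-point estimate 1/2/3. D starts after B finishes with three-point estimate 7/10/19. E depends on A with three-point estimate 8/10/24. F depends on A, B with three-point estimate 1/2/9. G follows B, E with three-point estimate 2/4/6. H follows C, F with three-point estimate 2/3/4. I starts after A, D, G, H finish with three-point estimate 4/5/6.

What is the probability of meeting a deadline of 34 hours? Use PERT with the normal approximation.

te_A = (3 + 4·5 + 13)/6 = 36/6 = 6; σ²_A = ((13−3)/6)² = 2.778
te_B = (7 + 4·12 + 23)/6 = 78/6 = 13; σ²_B = ((23−7)/6)² = 7.111
te_C = (1 + 4·2 + 3)/6 = 12/6 = 2; σ²_C = ((3−1)/6)² = 0.111
te_D = (7 + 4·10 + 19)/6 = 66/6 = 11; σ²_D = ((19−7)/6)² = 4.000
te_E = (8 + 4·10 + 24)/6 = 72/6 = 12; σ²_E = ((24−8)/6)² = 7.111
te_F = (1 + 4·2 + 9)/6 = 18/6 = 3; σ²_F = ((9−1)/6)² = 1.778
te_G = (2 + 4·4 + 6)/6 = 24/6 = 4; σ²_G = ((6−2)/6)² = 0.444
te_H = (2 + 4·3 + 4)/6 = 18/6 = 3; σ²_H = ((4−2)/6)² = 0.111
te_I = (4 + 4·5 + 6)/6 = 30/6 = 5; σ²_I = ((6−4)/6)² = 0.111

Forward pass:
ES_A = 0; EF_A = 6
ES_B = 0; EF_B = 13
ES_C = max(EF_A=6, EF_B=13) = 13; EF_C = 13+2 = 15
ES_D = 13; EF_D = 13+11 = 24
ES_E = 6; EF_E = 6+12 = 18
ES_F = max(EF_A=6, EF_B=13) = 13; EF_F = 13+3 = 16
ES_G = max(EF_B=13, EF_E=18) = 18; EF_G = 18+4 = 22
ES_H = max(EF_C=15, EF_F=16) = 16; EF_H = 16+3 = 19
ES_I = max(EF_A=6, EF_D=24, EF_G=22, EF_H=19) = 24; EF_I = 24+5 = 29
Expected project duration μ = 29 hours. Critical path: B → D → I.

Variance along critical path = 7.111 + 4.000 + 0.111 = 11.222; σ = √11.222 = 3.350 hours.
Z = (34 − 29) / 3.350 = 1.493
P(T ≤ 34) = Φ(1.493) ≈ 0.932

0.932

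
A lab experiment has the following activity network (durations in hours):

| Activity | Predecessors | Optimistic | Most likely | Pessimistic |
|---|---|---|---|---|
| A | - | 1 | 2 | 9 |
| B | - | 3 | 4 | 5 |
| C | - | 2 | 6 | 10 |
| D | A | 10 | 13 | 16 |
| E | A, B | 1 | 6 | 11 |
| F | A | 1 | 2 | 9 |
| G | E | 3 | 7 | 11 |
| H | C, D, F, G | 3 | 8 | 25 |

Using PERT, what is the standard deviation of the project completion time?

4.26 hours

te_A = (1 + 4·2 + 9)/6 = 18/6 = 3; σ²_A = ((9−1)/6)² = 1.778
te_B = (3 + 4·4 + 5)/6 = 24/6 = 4; σ²_B = ((5−3)/6)² = 0.111
te_C = (2 + 4·6 + 10)/6 = 36/6 = 6; σ²_C = ((10−2)/6)² = 1.778
te_D = (10 + 4·13 + 16)/6 = 78/6 = 13; σ²_D = ((16−10)/6)² = 1.000
te_E = (1 + 4·6 + 11)/6 = 36/6 = 6; σ²_E = ((11−1)/6)² = 2.778
te_F = (1 + 4·2 + 9)/6 = 18/6 = 3; σ²_F = ((9−1)/6)² = 1.778
te_G = (3 + 4·7 + 11)/6 = 42/6 = 7; σ²_G = ((11−3)/6)² = 1.778
te_H = (3 + 4·8 + 25)/6 = 60/6 = 10; σ²_H = ((25−3)/6)² = 13.444

Forward pass:
ES_A = 0; EF_A = 3
ES_B = 0; EF_B = 4
ES_C = 0; EF_C = 6
ES_D = 3; EF_D = 3+13 = 16
ES_E = max(EF_A=3, EF_B=4) = 4; EF_E = 4+6 = 10
ES_F = 3; EF_F = 3+3 = 6
ES_G = 10; EF_G = 10+7 = 17
ES_H = max(EF_C=6, EF_D=16, EF_F=6, EF_G=17) = 17; EF_H = 17+10 = 27
Expected project duration μ = 27 hours. Critical path: B → E → G → H.

Variance along critical path = 0.111 + 2.778 + 1.778 + 13.444 = 18.111
σ = √18.111 = 4.256 hours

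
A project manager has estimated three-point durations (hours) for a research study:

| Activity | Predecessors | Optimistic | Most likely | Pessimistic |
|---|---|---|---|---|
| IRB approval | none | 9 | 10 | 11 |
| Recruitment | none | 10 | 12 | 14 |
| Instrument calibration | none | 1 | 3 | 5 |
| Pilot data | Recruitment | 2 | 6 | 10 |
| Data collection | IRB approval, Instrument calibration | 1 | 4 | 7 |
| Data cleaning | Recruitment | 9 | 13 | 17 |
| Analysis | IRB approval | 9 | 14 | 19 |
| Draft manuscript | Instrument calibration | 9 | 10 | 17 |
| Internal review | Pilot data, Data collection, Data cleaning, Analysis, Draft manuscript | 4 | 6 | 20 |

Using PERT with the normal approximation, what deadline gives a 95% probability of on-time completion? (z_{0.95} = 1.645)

38.0 hours

te_IRB approval = (9 + 4·10 + 11)/6 = 60/6 = 10; σ²_IRB approval = ((11−9)/6)² = 0.111
te_Recruitment = (10 + 4·12 + 14)/6 = 72/6 = 12; σ²_Recruitment = ((14−10)/6)² = 0.444
te_Instrument calibration = (1 + 4·3 + 5)/6 = 18/6 = 3; σ²_Instrument calibration = ((5−1)/6)² = 0.444
te_Pilot data = (2 + 4·6 + 10)/6 = 36/6 = 6; σ²_Pilot data = ((10−2)/6)² = 1.778
te_Data collection = (1 + 4·4 + 7)/6 = 24/6 = 4; σ²_Data collection = ((7−1)/6)² = 1.000
te_Data cleaning = (9 + 4·13 + 17)/6 = 78/6 = 13; σ²_Data cleaning = ((17−9)/6)² = 1.778
te_Analysis = (9 + 4·14 + 19)/6 = 84/6 = 14; σ²_Analysis = ((19−9)/6)² = 2.778
te_Draft manuscript = (9 + 4·10 + 17)/6 = 66/6 = 11; σ²_Draft manuscript = ((17−9)/6)² = 1.778
te_Internal review = (4 + 4·6 + 20)/6 = 48/6 = 8; σ²_Internal review = ((20−4)/6)² = 7.111

Forward pass:
ES_IRB approval = 0; EF_IRB approval = 10
ES_Recruitment = 0; EF_Recruitment = 12
ES_Instrument calibration = 0; EF_Instrument calibration = 3
ES_Pilot data = 12; EF_Pilot data = 12+6 = 18
ES_Data collection = max(EF_IRB approval=10, EF_Instrument calibration=3) = 10; EF_Data collection = 10+4 = 14
ES_Data cleaning = 12; EF_Data cleaning = 12+13 = 25
ES_Analysis = 10; EF_Analysis = 10+14 = 24
ES_Draft manuscript = 3; EF_Draft manuscript = 3+11 = 14
ES_Internal review = max(EF_Pilot data=18, EF_Data collection=14, EF_Data cleaning=25, EF_Analysis=24, EF_Draft manuscript=14) = 25; EF_Internal review = 25+8 = 33
Expected project duration μ = 33 hours. Critical path: Recruitment → Data cleaning → Internal review.

Variance along critical path = 0.444 + 1.778 + 7.111 = 9.333; σ = 3.055 hours.
D = μ + z·σ = 33 + 1.645·3.055 = 38.0 hours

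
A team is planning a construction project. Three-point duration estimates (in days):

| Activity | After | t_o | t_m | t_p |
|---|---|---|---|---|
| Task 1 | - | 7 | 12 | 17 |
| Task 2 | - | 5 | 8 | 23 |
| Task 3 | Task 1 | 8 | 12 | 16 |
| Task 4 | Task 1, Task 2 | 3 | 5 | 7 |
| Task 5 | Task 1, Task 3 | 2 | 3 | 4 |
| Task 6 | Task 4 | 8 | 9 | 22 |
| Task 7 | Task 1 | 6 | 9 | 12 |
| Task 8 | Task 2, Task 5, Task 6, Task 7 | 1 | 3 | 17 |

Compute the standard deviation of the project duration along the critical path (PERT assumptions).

te_Task 1 = (7 + 4·12 + 17)/6 = 72/6 = 12; σ²_Task 1 = ((17−7)/6)² = 2.778
te_Task 2 = (5 + 4·8 + 23)/6 = 60/6 = 10; σ²_Task 2 = ((23−5)/6)² = 9.000
te_Task 3 = (8 + 4·12 + 16)/6 = 72/6 = 12; σ²_Task 3 = ((16−8)/6)² = 1.778
te_Task 4 = (3 + 4·5 + 7)/6 = 30/6 = 5; σ²_Task 4 = ((7−3)/6)² = 0.444
te_Task 5 = (2 + 4·3 + 4)/6 = 18/6 = 3; σ²_Task 5 = ((4−2)/6)² = 0.111
te_Task 6 = (8 + 4·9 + 22)/6 = 66/6 = 11; σ²_Task 6 = ((22−8)/6)² = 5.444
te_Task 7 = (6 + 4·9 + 12)/6 = 54/6 = 9; σ²_Task 7 = ((12−6)/6)² = 1.000
te_Task 8 = (1 + 4·3 + 17)/6 = 30/6 = 5; σ²_Task 8 = ((17−1)/6)² = 7.111

Forward pass:
ES_Task 1 = 0; EF_Task 1 = 12
ES_Task 2 = 0; EF_Task 2 = 10
ES_Task 3 = 12; EF_Task 3 = 12+12 = 24
ES_Task 4 = max(EF_Task 1=12, EF_Task 2=10) = 12; EF_Task 4 = 12+5 = 17
ES_Task 5 = max(EF_Task 1=12, EF_Task 3=24) = 24; EF_Task 5 = 24+3 = 27
ES_Task 6 = 17; EF_Task 6 = 17+11 = 28
ES_Task 7 = 12; EF_Task 7 = 12+9 = 21
ES_Task 8 = max(EF_Task 2=10, EF_Task 5=27, EF_Task 6=28, EF_Task 7=21) = 28; EF_Task 8 = 28+5 = 33
Expected project duration μ = 33 days. Critical path: Task 1 → Task 4 → Task 6 → Task 8.

Variance along critical path = 2.778 + 0.444 + 5.444 + 7.111 = 15.778
σ = √15.778 = 3.972 days

3.97 days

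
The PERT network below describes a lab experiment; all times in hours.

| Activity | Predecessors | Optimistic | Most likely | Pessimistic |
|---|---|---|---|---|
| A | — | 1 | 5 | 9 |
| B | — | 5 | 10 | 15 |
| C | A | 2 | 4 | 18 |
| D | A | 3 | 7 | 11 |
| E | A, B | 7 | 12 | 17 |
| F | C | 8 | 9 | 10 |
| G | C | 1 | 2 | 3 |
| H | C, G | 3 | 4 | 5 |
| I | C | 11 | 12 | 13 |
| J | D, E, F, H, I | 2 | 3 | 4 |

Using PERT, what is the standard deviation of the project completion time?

te_A = (1 + 4·5 + 9)/6 = 30/6 = 5; σ²_A = ((9−1)/6)² = 1.778
te_B = (5 + 4·10 + 15)/6 = 60/6 = 10; σ²_B = ((15−5)/6)² = 2.778
te_C = (2 + 4·4 + 18)/6 = 36/6 = 6; σ²_C = ((18−2)/6)² = 7.111
te_D = (3 + 4·7 + 11)/6 = 42/6 = 7; σ²_D = ((11−3)/6)² = 1.778
te_E = (7 + 4·12 + 17)/6 = 72/6 = 12; σ²_E = ((17−7)/6)² = 2.778
te_F = (8 + 4·9 + 10)/6 = 54/6 = 9; σ²_F = ((10−8)/6)² = 0.111
te_G = (1 + 4·2 + 3)/6 = 12/6 = 2; σ²_G = ((3−1)/6)² = 0.111
te_H = (3 + 4·4 + 5)/6 = 24/6 = 4; σ²_H = ((5−3)/6)² = 0.111
te_I = (11 + 4·12 + 13)/6 = 72/6 = 12; σ²_I = ((13−11)/6)² = 0.111
te_J = (2 + 4·3 + 4)/6 = 18/6 = 3; σ²_J = ((4−2)/6)² = 0.111

Forward pass:
ES_A = 0; EF_A = 5
ES_B = 0; EF_B = 10
ES_C = 5; EF_C = 5+6 = 11
ES_D = 5; EF_D = 5+7 = 12
ES_E = max(EF_A=5, EF_B=10) = 10; EF_E = 10+12 = 22
ES_F = 11; EF_F = 11+9 = 20
ES_G = 11; EF_G = 11+2 = 13
ES_H = max(EF_C=11, EF_G=13) = 13; EF_H = 13+4 = 17
ES_I = 11; EF_I = 11+12 = 23
ES_J = max(EF_D=12, EF_E=22, EF_F=20, EF_H=17, EF_I=23) = 23; EF_J = 23+3 = 26
Expected project duration μ = 26 hours. Critical path: A → C → I → J.

Variance along critical path = 1.778 + 7.111 + 0.111 + 0.111 = 9.111
σ = √9.111 = 3.018 hours

3.02 hours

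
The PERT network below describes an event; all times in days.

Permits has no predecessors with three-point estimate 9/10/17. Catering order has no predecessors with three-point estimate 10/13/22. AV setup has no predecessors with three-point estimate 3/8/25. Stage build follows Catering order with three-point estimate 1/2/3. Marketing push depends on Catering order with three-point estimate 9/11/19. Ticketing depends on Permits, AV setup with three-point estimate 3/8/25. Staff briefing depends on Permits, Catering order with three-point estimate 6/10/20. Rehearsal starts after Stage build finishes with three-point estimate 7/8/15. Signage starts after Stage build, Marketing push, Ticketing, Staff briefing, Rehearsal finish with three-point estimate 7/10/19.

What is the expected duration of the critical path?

37 days

te_Permits = (9 + 4·10 + 17)/6 = 66/6 = 11
te_Catering order = (10 + 4·13 + 22)/6 = 84/6 = 14
te_AV setup = (3 + 4·8 + 25)/6 = 60/6 = 10
te_Stage build = (1 + 4·2 + 3)/6 = 12/6 = 2
te_Marketing push = (9 + 4·11 + 19)/6 = 72/6 = 12
te_Ticketing = (3 + 4·8 + 25)/6 = 60/6 = 10
te_Staff briefing = (6 + 4·10 + 20)/6 = 66/6 = 11
te_Rehearsal = (7 + 4·8 + 15)/6 = 54/6 = 9
te_Signage = (7 + 4·10 + 19)/6 = 66/6 = 11

Forward pass:
ES_Permits = 0; EF_Permits = 11
ES_Catering order = 0; EF_Catering order = 14
ES_AV setup = 0; EF_AV setup = 10
ES_Stage build = 14; EF_Stage build = 14+2 = 16
ES_Marketing push = 14; EF_Marketing push = 14+12 = 26
ES_Ticketing = max(EF_Permits=11, EF_AV setup=10) = 11; EF_Ticketing = 11+10 = 21
ES_Staff briefing = max(EF_Permits=11, EF_Catering order=14) = 14; EF_Staff briefing = 14+11 = 25
ES_Rehearsal = 16; EF_Rehearsal = 16+9 = 25
ES_Signage = max(EF_Stage build=16, EF_Marketing push=26, EF_Ticketing=21, EF_Staff briefing=25, EF_Rehearsal=25) = 26; EF_Signage = 26+11 = 37
Expected project duration μ = 37 days. Critical path: Catering order → Marketing push → Signage.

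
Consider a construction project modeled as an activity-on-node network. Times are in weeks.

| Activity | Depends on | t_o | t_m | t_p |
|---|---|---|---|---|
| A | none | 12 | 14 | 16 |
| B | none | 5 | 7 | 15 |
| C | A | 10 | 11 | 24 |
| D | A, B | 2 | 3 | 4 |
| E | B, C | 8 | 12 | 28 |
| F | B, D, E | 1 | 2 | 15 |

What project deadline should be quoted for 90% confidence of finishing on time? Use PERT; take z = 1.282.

51.1 weeks

te_A = (12 + 4·14 + 16)/6 = 84/6 = 14; σ²_A = ((16−12)/6)² = 0.444
te_B = (5 + 4·7 + 15)/6 = 48/6 = 8; σ²_B = ((15−5)/6)² = 2.778
te_C = (10 + 4·11 + 24)/6 = 78/6 = 13; σ²_C = ((24−10)/6)² = 5.444
te_D = (2 + 4·3 + 4)/6 = 18/6 = 3; σ²_D = ((4−2)/6)² = 0.111
te_E = (8 + 4·12 + 28)/6 = 84/6 = 14; σ²_E = ((28−8)/6)² = 11.111
te_F = (1 + 4·2 + 15)/6 = 24/6 = 4; σ²_F = ((15−1)/6)² = 5.444

Forward pass:
ES_A = 0; EF_A = 14
ES_B = 0; EF_B = 8
ES_C = 14; EF_C = 14+13 = 27
ES_D = max(EF_A=14, EF_B=8) = 14; EF_D = 14+3 = 17
ES_E = max(EF_B=8, EF_C=27) = 27; EF_E = 27+14 = 41
ES_F = max(EF_B=8, EF_D=17, EF_E=41) = 41; EF_F = 41+4 = 45
Expected project duration μ = 45 weeks. Critical path: A → C → E → F.

Variance along critical path = 0.444 + 5.444 + 11.111 + 5.444 = 22.444; σ = 4.738 weeks.
D = μ + z·σ = 45 + 1.282·4.738 = 51.1 weeks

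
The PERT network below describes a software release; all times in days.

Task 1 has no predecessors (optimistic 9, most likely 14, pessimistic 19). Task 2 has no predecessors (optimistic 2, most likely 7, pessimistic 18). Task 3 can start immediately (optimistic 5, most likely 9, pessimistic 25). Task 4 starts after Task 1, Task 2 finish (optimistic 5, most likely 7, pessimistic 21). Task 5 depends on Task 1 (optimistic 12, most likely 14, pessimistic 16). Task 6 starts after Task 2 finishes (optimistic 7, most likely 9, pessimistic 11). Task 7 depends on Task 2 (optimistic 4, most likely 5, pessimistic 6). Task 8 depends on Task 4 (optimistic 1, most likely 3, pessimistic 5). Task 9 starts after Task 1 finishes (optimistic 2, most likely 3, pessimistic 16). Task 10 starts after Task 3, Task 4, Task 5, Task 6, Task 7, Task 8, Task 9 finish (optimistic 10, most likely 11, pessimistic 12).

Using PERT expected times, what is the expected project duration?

te_Task 1 = (9 + 4·14 + 19)/6 = 84/6 = 14
te_Task 2 = (2 + 4·7 + 18)/6 = 48/6 = 8
te_Task 3 = (5 + 4·9 + 25)/6 = 66/6 = 11
te_Task 4 = (5 + 4·7 + 21)/6 = 54/6 = 9
te_Task 5 = (12 + 4·14 + 16)/6 = 84/6 = 14
te_Task 6 = (7 + 4·9 + 11)/6 = 54/6 = 9
te_Task 7 = (4 + 4·5 + 6)/6 = 30/6 = 5
te_Task 8 = (1 + 4·3 + 5)/6 = 18/6 = 3
te_Task 9 = (2 + 4·3 + 16)/6 = 30/6 = 5
te_Task 10 = (10 + 4·11 + 12)/6 = 66/6 = 11

Forward pass:
ES_Task 1 = 0; EF_Task 1 = 14
ES_Task 2 = 0; EF_Task 2 = 8
ES_Task 3 = 0; EF_Task 3 = 11
ES_Task 4 = max(EF_Task 1=14, EF_Task 2=8) = 14; EF_Task 4 = 14+9 = 23
ES_Task 5 = 14; EF_Task 5 = 14+14 = 28
ES_Task 6 = 8; EF_Task 6 = 8+9 = 17
ES_Task 7 = 8; EF_Task 7 = 8+5 = 13
ES_Task 8 = 23; EF_Task 8 = 23+3 = 26
ES_Task 9 = 14; EF_Task 9 = 14+5 = 19
ES_Task 10 = max(EF_Task 3=11, EF_Task 4=23, EF_Task 5=28, EF_Task 6=17, EF_Task 7=13, EF_Task 8=26, EF_Task 9=19) = 28; EF_Task 10 = 28+11 = 39
Expected project duration μ = 39 days. Critical path: Task 1 → Task 5 → Task 10.

39 days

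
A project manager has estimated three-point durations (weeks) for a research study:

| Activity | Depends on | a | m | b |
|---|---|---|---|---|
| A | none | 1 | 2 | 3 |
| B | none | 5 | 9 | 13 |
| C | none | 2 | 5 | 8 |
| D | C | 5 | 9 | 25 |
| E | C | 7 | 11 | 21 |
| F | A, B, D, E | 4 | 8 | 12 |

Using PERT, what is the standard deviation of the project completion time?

2.87 weeks

te_A = (1 + 4·2 + 3)/6 = 12/6 = 2; σ²_A = ((3−1)/6)² = 0.111
te_B = (5 + 4·9 + 13)/6 = 54/6 = 9; σ²_B = ((13−5)/6)² = 1.778
te_C = (2 + 4·5 + 8)/6 = 30/6 = 5; σ²_C = ((8−2)/6)² = 1.000
te_D = (5 + 4·9 + 25)/6 = 66/6 = 11; σ²_D = ((25−5)/6)² = 11.111
te_E = (7 + 4·11 + 21)/6 = 72/6 = 12; σ²_E = ((21−7)/6)² = 5.444
te_F = (4 + 4·8 + 12)/6 = 48/6 = 8; σ²_F = ((12−4)/6)² = 1.778

Forward pass:
ES_A = 0; EF_A = 2
ES_B = 0; EF_B = 9
ES_C = 0; EF_C = 5
ES_D = 5; EF_D = 5+11 = 16
ES_E = 5; EF_E = 5+12 = 17
ES_F = max(EF_A=2, EF_B=9, EF_D=16, EF_E=17) = 17; EF_F = 17+8 = 25
Expected project duration μ = 25 weeks. Critical path: C → E → F.

Variance along critical path = 1.000 + 5.444 + 1.778 = 8.222
σ = √8.222 = 2.867 weeks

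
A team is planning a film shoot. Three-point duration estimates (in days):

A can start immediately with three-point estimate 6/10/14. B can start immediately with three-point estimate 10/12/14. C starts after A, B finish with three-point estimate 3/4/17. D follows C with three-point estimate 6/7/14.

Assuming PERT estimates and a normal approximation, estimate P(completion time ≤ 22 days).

0.074

te_A = (6 + 4·10 + 14)/6 = 60/6 = 10; σ²_A = ((14−6)/6)² = 1.778
te_B = (10 + 4·12 + 14)/6 = 72/6 = 12; σ²_B = ((14−10)/6)² = 0.444
te_C = (3 + 4·4 + 17)/6 = 36/6 = 6; σ²_C = ((17−3)/6)² = 5.444
te_D = (6 + 4·7 + 14)/6 = 48/6 = 8; σ²_D = ((14−6)/6)² = 1.778

Forward pass:
ES_A = 0; EF_A = 10
ES_B = 0; EF_B = 12
ES_C = max(EF_A=10, EF_B=12) = 12; EF_C = 12+6 = 18
ES_D = 18; EF_D = 18+8 = 26
Expected project duration μ = 26 days. Critical path: B → C → D.

Variance along critical path = 0.444 + 5.444 + 1.778 = 7.667; σ = √7.667 = 2.769 days.
Z = (22 − 26) / 2.769 = -1.445
P(T ≤ 22) = Φ(-1.445) ≈ 0.074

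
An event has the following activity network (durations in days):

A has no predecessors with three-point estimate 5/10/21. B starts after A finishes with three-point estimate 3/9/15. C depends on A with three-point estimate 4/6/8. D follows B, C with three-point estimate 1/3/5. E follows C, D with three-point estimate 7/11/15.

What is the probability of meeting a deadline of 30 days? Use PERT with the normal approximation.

0.137

te_A = (5 + 4·10 + 21)/6 = 66/6 = 11; σ²_A = ((21−5)/6)² = 7.111
te_B = (3 + 4·9 + 15)/6 = 54/6 = 9; σ²_B = ((15−3)/6)² = 4.000
te_C = (4 + 4·6 + 8)/6 = 36/6 = 6; σ²_C = ((8−4)/6)² = 0.444
te_D = (1 + 4·3 + 5)/6 = 18/6 = 3; σ²_D = ((5−1)/6)² = 0.444
te_E = (7 + 4·11 + 15)/6 = 66/6 = 11; σ²_E = ((15−7)/6)² = 1.778

Forward pass:
ES_A = 0; EF_A = 11
ES_B = 11; EF_B = 11+9 = 20
ES_C = 11; EF_C = 11+6 = 17
ES_D = max(EF_B=20, EF_C=17) = 20; EF_D = 20+3 = 23
ES_E = max(EF_C=17, EF_D=23) = 23; EF_E = 23+11 = 34
Expected project duration μ = 34 days. Critical path: A → B → D → E.

Variance along critical path = 7.111 + 4.000 + 0.444 + 1.778 = 13.333; σ = √13.333 = 3.651 days.
Z = (30 − 34) / 3.651 = -1.095
P(T ≤ 30) = Φ(-1.095) ≈ 0.137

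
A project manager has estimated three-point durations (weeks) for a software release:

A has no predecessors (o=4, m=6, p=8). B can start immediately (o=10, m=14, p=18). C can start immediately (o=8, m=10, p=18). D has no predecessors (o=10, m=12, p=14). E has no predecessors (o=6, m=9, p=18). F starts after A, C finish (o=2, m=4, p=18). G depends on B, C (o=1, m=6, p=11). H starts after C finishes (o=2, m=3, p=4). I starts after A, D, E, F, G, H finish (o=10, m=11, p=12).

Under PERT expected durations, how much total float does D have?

te_A = (4 + 4·6 + 8)/6 = 36/6 = 6
te_B = (10 + 4·14 + 18)/6 = 84/6 = 14
te_C = (8 + 4·10 + 18)/6 = 66/6 = 11
te_D = (10 + 4·12 + 14)/6 = 72/6 = 12
te_E = (6 + 4·9 + 18)/6 = 60/6 = 10
te_F = (2 + 4·4 + 18)/6 = 36/6 = 6
te_G = (1 + 4·6 + 11)/6 = 36/6 = 6
te_H = (2 + 4·3 + 4)/6 = 18/6 = 3
te_I = (10 + 4·11 + 12)/6 = 66/6 = 11

Forward pass:
ES_A = 0; EF_A = 6
ES_B = 0; EF_B = 14
ES_C = 0; EF_C = 11
ES_D = 0; EF_D = 12
ES_E = 0; EF_E = 10
ES_F = max(EF_A=6, EF_C=11) = 11; EF_F = 11+6 = 17
ES_G = max(EF_B=14, EF_C=11) = 14; EF_G = 14+6 = 20
ES_H = 11; EF_H = 11+3 = 14
ES_I = max(EF_A=6, EF_D=12, EF_E=10, EF_F=17, EF_G=20, EF_H=14) = 20; EF_I = 20+11 = 31
Expected project duration μ = 31 weeks. Critical path: B → G → I.

Backward pass:
LF_I = 31; LS_I = 31−11 = 20
LF_H = LS_I = 20; LS_H = 20−3 = 17
LF_G = LS_I = 20; LS_G = 20−6 = 14
LF_F = LS_I = 20; LS_F = 20−6 = 14
LF_E = LS_I = 20; LS_E = 20−10 = 10
LF_D = LS_I = 20; LS_D = 20−12 = 8
LF_C = min(LS_F=14, LS_G=14, LS_H=17) = 14; LS_C = 14−11 = 3
LF_B = LS_G = 14; LS_B = 14−14 = 0
LF_A = min(LS_F=14, LS_I=20) = 14; LS_A = 14−6 = 8
Slack_D = LS_D − ES_D = 8 − 0 = 8

8 weeks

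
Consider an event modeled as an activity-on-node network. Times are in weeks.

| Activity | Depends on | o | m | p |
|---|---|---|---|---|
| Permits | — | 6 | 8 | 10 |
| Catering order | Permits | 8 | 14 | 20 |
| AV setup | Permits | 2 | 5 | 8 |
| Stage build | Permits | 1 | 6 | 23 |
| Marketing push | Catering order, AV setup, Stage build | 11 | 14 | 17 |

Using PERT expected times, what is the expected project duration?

te_Permits = (6 + 4·8 + 10)/6 = 48/6 = 8
te_Catering order = (8 + 4·14 + 20)/6 = 84/6 = 14
te_AV setup = (2 + 4·5 + 8)/6 = 30/6 = 5
te_Stage build = (1 + 4·6 + 23)/6 = 48/6 = 8
te_Marketing push = (11 + 4·14 + 17)/6 = 84/6 = 14

Forward pass:
ES_Permits = 0; EF_Permits = 8
ES_Catering order = 8; EF_Catering order = 8+14 = 22
ES_AV setup = 8; EF_AV setup = 8+5 = 13
ES_Stage build = 8; EF_Stage build = 8+8 = 16
ES_Marketing push = max(EF_Catering order=22, EF_AV setup=13, EF_Stage build=16) = 22; EF_Marketing push = 22+14 = 36
Expected project duration μ = 36 weeks. Critical path: Permits → Catering order → Marketing push.

36 weeks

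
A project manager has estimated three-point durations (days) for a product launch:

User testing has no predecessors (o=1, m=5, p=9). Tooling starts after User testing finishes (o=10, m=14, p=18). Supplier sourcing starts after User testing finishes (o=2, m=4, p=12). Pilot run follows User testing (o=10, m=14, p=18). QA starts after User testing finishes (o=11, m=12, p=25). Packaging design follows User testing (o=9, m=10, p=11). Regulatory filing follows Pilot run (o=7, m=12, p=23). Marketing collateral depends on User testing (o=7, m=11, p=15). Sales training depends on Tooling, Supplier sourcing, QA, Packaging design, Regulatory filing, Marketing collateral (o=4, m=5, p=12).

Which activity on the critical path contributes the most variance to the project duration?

Regulatory filing

te_User testing = (1 + 4·5 + 9)/6 = 30/6 = 5; σ²_User testing = ((9−1)/6)² = 1.778
te_Tooling = (10 + 4·14 + 18)/6 = 84/6 = 14; σ²_Tooling = ((18−10)/6)² = 1.778
te_Supplier sourcing = (2 + 4·4 + 12)/6 = 30/6 = 5; σ²_Supplier sourcing = ((12−2)/6)² = 2.778
te_Pilot run = (10 + 4·14 + 18)/6 = 84/6 = 14; σ²_Pilot run = ((18−10)/6)² = 1.778
te_QA = (11 + 4·12 + 25)/6 = 84/6 = 14; σ²_QA = ((25−11)/6)² = 5.444
te_Packaging design = (9 + 4·10 + 11)/6 = 60/6 = 10; σ²_Packaging design = ((11−9)/6)² = 0.111
te_Regulatory filing = (7 + 4·12 + 23)/6 = 78/6 = 13; σ²_Regulatory filing = ((23−7)/6)² = 7.111
te_Marketing collateral = (7 + 4·11 + 15)/6 = 66/6 = 11; σ²_Marketing collateral = ((15−7)/6)² = 1.778
te_Sales training = (4 + 4·5 + 12)/6 = 36/6 = 6; σ²_Sales training = ((12−4)/6)² = 1.778

Forward pass:
ES_User testing = 0; EF_User testing = 5
ES_Tooling = 5; EF_Tooling = 5+14 = 19
ES_Supplier sourcing = 5; EF_Supplier sourcing = 5+5 = 10
ES_Pilot run = 5; EF_Pilot run = 5+14 = 19
ES_QA = 5; EF_QA = 5+14 = 19
ES_Packaging design = 5; EF_Packaging design = 5+10 = 15
ES_Regulatory filing = 19; EF_Regulatory filing = 19+13 = 32
ES_Marketing collateral = 5; EF_Marketing collateral = 5+11 = 16
ES_Sales training = max(EF_Tooling=19, EF_Supplier sourcing=10, EF_QA=19, EF_Packaging design=15, EF_Regulatory filing=32, EF_Marketing collateral=16) = 32; EF_Sales training = 32+6 = 38
Expected project duration μ = 38 days. Critical path: User testing → Pilot run → Regulatory filing → Sales training.

Variances on critical path: σ²_User testing=1.778, σ²_Pilot run=1.778, σ²_Regulatory filing=7.111, σ²_Sales training=1.778.
Largest is σ²_Regulatory filing = 7.111.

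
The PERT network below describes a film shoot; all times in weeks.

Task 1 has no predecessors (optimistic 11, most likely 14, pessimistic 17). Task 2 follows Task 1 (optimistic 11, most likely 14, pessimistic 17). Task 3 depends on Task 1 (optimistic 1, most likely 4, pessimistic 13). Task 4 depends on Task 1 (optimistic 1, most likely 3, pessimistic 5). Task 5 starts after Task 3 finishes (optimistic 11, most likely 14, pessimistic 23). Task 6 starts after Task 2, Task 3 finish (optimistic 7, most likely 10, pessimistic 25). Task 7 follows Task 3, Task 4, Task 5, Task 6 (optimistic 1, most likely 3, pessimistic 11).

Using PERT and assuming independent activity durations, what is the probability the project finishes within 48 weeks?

te_Task 1 = (11 + 4·14 + 17)/6 = 84/6 = 14; σ²_Task 1 = ((17−11)/6)² = 1.000
te_Task 2 = (11 + 4·14 + 17)/6 = 84/6 = 14; σ²_Task 2 = ((17−11)/6)² = 1.000
te_Task 3 = (1 + 4·4 + 13)/6 = 30/6 = 5; σ²_Task 3 = ((13−1)/6)² = 4.000
te_Task 4 = (1 + 4·3 + 5)/6 = 18/6 = 3; σ²_Task 4 = ((5−1)/6)² = 0.444
te_Task 5 = (11 + 4·14 + 23)/6 = 90/6 = 15; σ²_Task 5 = ((23−11)/6)² = 4.000
te_Task 6 = (7 + 4·10 + 25)/6 = 72/6 = 12; σ²_Task 6 = ((25−7)/6)² = 9.000
te_Task 7 = (1 + 4·3 + 11)/6 = 24/6 = 4; σ²_Task 7 = ((11−1)/6)² = 2.778

Forward pass:
ES_Task 1 = 0; EF_Task 1 = 14
ES_Task 2 = 14; EF_Task 2 = 14+14 = 28
ES_Task 3 = 14; EF_Task 3 = 14+5 = 19
ES_Task 4 = 14; EF_Task 4 = 14+3 = 17
ES_Task 5 = 19; EF_Task 5 = 19+15 = 34
ES_Task 6 = max(EF_Task 2=28, EF_Task 3=19) = 28; EF_Task 6 = 28+12 = 40
ES_Task 7 = max(EF_Task 3=19, EF_Task 4=17, EF_Task 5=34, EF_Task 6=40) = 40; EF_Task 7 = 40+4 = 44
Expected project duration μ = 44 weeks. Critical path: Task 1 → Task 2 → Task 6 → Task 7.

Variance along critical path = 1.000 + 1.000 + 9.000 + 2.778 = 13.778; σ = √13.778 = 3.712 weeks.
Z = (48 − 44) / 3.712 = 1.078
P(T ≤ 48) = Φ(1.078) ≈ 0.859

0.859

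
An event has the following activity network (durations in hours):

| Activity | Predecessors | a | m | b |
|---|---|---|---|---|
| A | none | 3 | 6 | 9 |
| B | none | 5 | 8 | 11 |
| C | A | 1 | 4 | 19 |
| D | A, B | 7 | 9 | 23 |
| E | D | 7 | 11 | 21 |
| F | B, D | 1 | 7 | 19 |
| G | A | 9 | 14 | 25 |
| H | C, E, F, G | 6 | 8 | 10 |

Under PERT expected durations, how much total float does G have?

10 hours

te_A = (3 + 4·6 + 9)/6 = 36/6 = 6
te_B = (5 + 4·8 + 11)/6 = 48/6 = 8
te_C = (1 + 4·4 + 19)/6 = 36/6 = 6
te_D = (7 + 4·9 + 23)/6 = 66/6 = 11
te_E = (7 + 4·11 + 21)/6 = 72/6 = 12
te_F = (1 + 4·7 + 19)/6 = 48/6 = 8
te_G = (9 + 4·14 + 25)/6 = 90/6 = 15
te_H = (6 + 4·8 + 10)/6 = 48/6 = 8

Forward pass:
ES_A = 0; EF_A = 6
ES_B = 0; EF_B = 8
ES_C = 6; EF_C = 6+6 = 12
ES_D = max(EF_A=6, EF_B=8) = 8; EF_D = 8+11 = 19
ES_E = 19; EF_E = 19+12 = 31
ES_F = max(EF_B=8, EF_D=19) = 19; EF_F = 19+8 = 27
ES_G = 6; EF_G = 6+15 = 21
ES_H = max(EF_C=12, EF_E=31, EF_F=27, EF_G=21) = 31; EF_H = 31+8 = 39
Expected project duration μ = 39 hours. Critical path: B → D → E → H.

Backward pass:
LF_H = 39; LS_H = 39−8 = 31
LF_G = LS_H = 31; LS_G = 31−15 = 16
LF_F = LS_H = 31; LS_F = 31−8 = 23
LF_E = LS_H = 31; LS_E = 31−12 = 19
LF_D = min(LS_E=19, LS_F=23) = 19; LS_D = 19−11 = 8
LF_C = LS_H = 31; LS_C = 31−6 = 25
LF_B = min(LS_D=8, LS_F=23) = 8; LS_B = 8−8 = 0
LF_A = min(LS_C=25, LS_D=8, LS_G=16) = 8; LS_A = 8−6 = 2
Slack_G = LS_G − ES_G = 16 − 6 = 10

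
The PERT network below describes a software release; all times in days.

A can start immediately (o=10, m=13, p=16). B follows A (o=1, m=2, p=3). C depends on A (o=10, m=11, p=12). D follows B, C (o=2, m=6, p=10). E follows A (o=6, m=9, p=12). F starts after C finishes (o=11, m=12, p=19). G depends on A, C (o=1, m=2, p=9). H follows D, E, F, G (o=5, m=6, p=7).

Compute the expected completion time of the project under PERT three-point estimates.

te_A = (10 + 4·13 + 16)/6 = 78/6 = 13
te_B = (1 + 4·2 + 3)/6 = 12/6 = 2
te_C = (10 + 4·11 + 12)/6 = 66/6 = 11
te_D = (2 + 4·6 + 10)/6 = 36/6 = 6
te_E = (6 + 4·9 + 12)/6 = 54/6 = 9
te_F = (11 + 4·12 + 19)/6 = 78/6 = 13
te_G = (1 + 4·2 + 9)/6 = 18/6 = 3
te_H = (5 + 4·6 + 7)/6 = 36/6 = 6

Forward pass:
ES_A = 0; EF_A = 13
ES_B = 13; EF_B = 13+2 = 15
ES_C = 13; EF_C = 13+11 = 24
ES_D = max(EF_B=15, EF_C=24) = 24; EF_D = 24+6 = 30
ES_E = 13; EF_E = 13+9 = 22
ES_F = 24; EF_F = 24+13 = 37
ES_G = max(EF_A=13, EF_C=24) = 24; EF_G = 24+3 = 27
ES_H = max(EF_D=30, EF_E=22, EF_F=37, EF_G=27) = 37; EF_H = 37+6 = 43
Expected project duration μ = 43 days. Critical path: A → C → F → H.

43 days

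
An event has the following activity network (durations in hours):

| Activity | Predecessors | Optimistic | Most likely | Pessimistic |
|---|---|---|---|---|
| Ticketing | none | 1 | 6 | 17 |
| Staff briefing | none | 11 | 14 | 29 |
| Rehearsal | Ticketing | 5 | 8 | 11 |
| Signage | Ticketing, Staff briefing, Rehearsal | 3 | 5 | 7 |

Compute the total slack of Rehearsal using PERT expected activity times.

1 hours

te_Ticketing = (1 + 4·6 + 17)/6 = 42/6 = 7
te_Staff briefing = (11 + 4·14 + 29)/6 = 96/6 = 16
te_Rehearsal = (5 + 4·8 + 11)/6 = 48/6 = 8
te_Signage = (3 + 4·5 + 7)/6 = 30/6 = 5

Forward pass:
ES_Ticketing = 0; EF_Ticketing = 7
ES_Staff briefing = 0; EF_Staff briefing = 16
ES_Rehearsal = 7; EF_Rehearsal = 7+8 = 15
ES_Signage = max(EF_Ticketing=7, EF_Staff briefing=16, EF_Rehearsal=15) = 16; EF_Signage = 16+5 = 21
Expected project duration μ = 21 hours. Critical path: Staff briefing → Signage.

Backward pass:
LF_Signage = 21; LS_Signage = 21−5 = 16
LF_Rehearsal = LS_Signage = 16; LS_Rehearsal = 16−8 = 8
LF_Staff briefing = LS_Signage = 16; LS_Staff briefing = 16−16 = 0
LF_Ticketing = min(LS_Rehearsal=8, LS_Signage=16) = 8; LS_Ticketing = 8−7 = 1
Slack_Rehearsal = LS_Rehearsal − ES_Rehearsal = 8 − 7 = 1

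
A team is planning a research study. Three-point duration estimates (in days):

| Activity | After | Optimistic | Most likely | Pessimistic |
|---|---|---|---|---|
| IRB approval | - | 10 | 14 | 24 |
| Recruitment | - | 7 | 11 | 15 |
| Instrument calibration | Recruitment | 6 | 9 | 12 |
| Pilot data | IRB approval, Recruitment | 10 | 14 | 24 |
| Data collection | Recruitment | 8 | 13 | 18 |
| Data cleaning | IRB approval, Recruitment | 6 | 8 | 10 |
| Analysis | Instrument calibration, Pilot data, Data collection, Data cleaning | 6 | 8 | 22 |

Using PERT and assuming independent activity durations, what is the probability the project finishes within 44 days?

0.827

te_IRB approval = (10 + 4·14 + 24)/6 = 90/6 = 15; σ²_IRB approval = ((24−10)/6)² = 5.444
te_Recruitment = (7 + 4·11 + 15)/6 = 66/6 = 11; σ²_Recruitment = ((15−7)/6)² = 1.778
te_Instrument calibration = (6 + 4·9 + 12)/6 = 54/6 = 9; σ²_Instrument calibration = ((12−6)/6)² = 1.000
te_Pilot data = (10 + 4·14 + 24)/6 = 90/6 = 15; σ²_Pilot data = ((24−10)/6)² = 5.444
te_Data collection = (8 + 4·13 + 18)/6 = 78/6 = 13; σ²_Data collection = ((18−8)/6)² = 2.778
te_Data cleaning = (6 + 4·8 + 10)/6 = 48/6 = 8; σ²_Data cleaning = ((10−6)/6)² = 0.444
te_Analysis = (6 + 4·8 + 22)/6 = 60/6 = 10; σ²_Analysis = ((22−6)/6)² = 7.111

Forward pass:
ES_IRB approval = 0; EF_IRB approval = 15
ES_Recruitment = 0; EF_Recruitment = 11
ES_Instrument calibration = 11; EF_Instrument calibration = 11+9 = 20
ES_Pilot data = max(EF_IRB approval=15, EF_Recruitment=11) = 15; EF_Pilot data = 15+15 = 30
ES_Data collection = 11; EF_Data collection = 11+13 = 24
ES_Data cleaning = max(EF_IRB approval=15, EF_Recruitment=11) = 15; EF_Data cleaning = 15+8 = 23
ES_Analysis = max(EF_Instrument calibration=20, EF_Pilot data=30, EF_Data collection=24, EF_Data cleaning=23) = 30; EF_Analysis = 30+10 = 40
Expected project duration μ = 40 days. Critical path: IRB approval → Pilot data → Analysis.

Variance along critical path = 5.444 + 5.444 + 7.111 = 18.000; σ = √18.000 = 4.243 days.
Z = (44 − 40) / 4.243 = 0.943
P(T ≤ 44) = Φ(0.943) ≈ 0.827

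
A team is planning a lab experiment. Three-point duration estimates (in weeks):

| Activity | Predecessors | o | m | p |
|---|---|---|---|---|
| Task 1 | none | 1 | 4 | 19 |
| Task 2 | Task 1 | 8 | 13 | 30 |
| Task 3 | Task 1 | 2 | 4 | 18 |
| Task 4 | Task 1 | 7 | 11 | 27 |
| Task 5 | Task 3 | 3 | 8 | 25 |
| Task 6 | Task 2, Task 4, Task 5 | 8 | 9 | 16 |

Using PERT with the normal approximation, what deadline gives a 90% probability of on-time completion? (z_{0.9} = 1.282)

39.2 weeks

te_Task 1 = (1 + 4·4 + 19)/6 = 36/6 = 6; σ²_Task 1 = ((19−1)/6)² = 9.000
te_Task 2 = (8 + 4·13 + 30)/6 = 90/6 = 15; σ²_Task 2 = ((30−8)/6)² = 13.444
te_Task 3 = (2 + 4·4 + 18)/6 = 36/6 = 6; σ²_Task 3 = ((18−2)/6)² = 7.111
te_Task 4 = (7 + 4·11 + 27)/6 = 78/6 = 13; σ²_Task 4 = ((27−7)/6)² = 11.111
te_Task 5 = (3 + 4·8 + 25)/6 = 60/6 = 10; σ²_Task 5 = ((25−3)/6)² = 13.444
te_Task 6 = (8 + 4·9 + 16)/6 = 60/6 = 10; σ²_Task 6 = ((16−8)/6)² = 1.778

Forward pass:
ES_Task 1 = 0; EF_Task 1 = 6
ES_Task 2 = 6; EF_Task 2 = 6+15 = 21
ES_Task 3 = 6; EF_Task 3 = 6+6 = 12
ES_Task 4 = 6; EF_Task 4 = 6+13 = 19
ES_Task 5 = 12; EF_Task 5 = 12+10 = 22
ES_Task 6 = max(EF_Task 2=21, EF_Task 4=19, EF_Task 5=22) = 22; EF_Task 6 = 22+10 = 32
Expected project duration μ = 32 weeks. Critical path: Task 1 → Task 3 → Task 5 → Task 6.

Variance along critical path = 9.000 + 7.111 + 13.444 + 1.778 = 31.333; σ = 5.598 weeks.
D = μ + z·σ = 32 + 1.282·5.598 = 39.2 weeks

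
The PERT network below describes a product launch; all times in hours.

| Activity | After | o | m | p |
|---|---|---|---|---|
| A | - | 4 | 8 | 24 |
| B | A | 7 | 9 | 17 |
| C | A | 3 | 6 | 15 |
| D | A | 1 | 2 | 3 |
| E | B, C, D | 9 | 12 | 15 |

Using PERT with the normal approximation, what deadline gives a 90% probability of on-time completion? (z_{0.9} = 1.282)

te_A = (4 + 4·8 + 24)/6 = 60/6 = 10; σ²_A = ((24−4)/6)² = 11.111
te_B = (7 + 4·9 + 17)/6 = 60/6 = 10; σ²_B = ((17−7)/6)² = 2.778
te_C = (3 + 4·6 + 15)/6 = 42/6 = 7; σ²_C = ((15−3)/6)² = 4.000
te_D = (1 + 4·2 + 3)/6 = 12/6 = 2; σ²_D = ((3−1)/6)² = 0.111
te_E = (9 + 4·12 + 15)/6 = 72/6 = 12; σ²_E = ((15−9)/6)² = 1.000

Forward pass:
ES_A = 0; EF_A = 10
ES_B = 10; EF_B = 10+10 = 20
ES_C = 10; EF_C = 10+7 = 17
ES_D = 10; EF_D = 10+2 = 12
ES_E = max(EF_B=20, EF_C=17, EF_D=12) = 20; EF_E = 20+12 = 32
Expected project duration μ = 32 hours. Critical path: A → B → E.

Variance along critical path = 11.111 + 2.778 + 1.000 = 14.889; σ = 3.859 hours.
D = μ + z·σ = 32 + 1.282·3.859 = 36.9 hours

36.9 hours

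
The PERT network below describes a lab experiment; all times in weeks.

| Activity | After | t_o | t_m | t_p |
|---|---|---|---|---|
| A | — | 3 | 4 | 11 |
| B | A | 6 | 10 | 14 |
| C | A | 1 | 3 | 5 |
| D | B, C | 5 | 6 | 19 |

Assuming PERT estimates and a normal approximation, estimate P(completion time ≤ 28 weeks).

0.952

te_A = (3 + 4·4 + 11)/6 = 30/6 = 5; σ²_A = ((11−3)/6)² = 1.778
te_B = (6 + 4·10 + 14)/6 = 60/6 = 10; σ²_B = ((14−6)/6)² = 1.778
te_C = (1 + 4·3 + 5)/6 = 18/6 = 3; σ²_C = ((5−1)/6)² = 0.444
te_D = (5 + 4·6 + 19)/6 = 48/6 = 8; σ²_D = ((19−5)/6)² = 5.444

Forward pass:
ES_A = 0; EF_A = 5
ES_B = 5; EF_B = 5+10 = 15
ES_C = 5; EF_C = 5+3 = 8
ES_D = max(EF_B=15, EF_C=8) = 15; EF_D = 15+8 = 23
Expected project duration μ = 23 weeks. Critical path: A → B → D.

Variance along critical path = 1.778 + 1.778 + 5.444 = 9.000; σ = √9.000 = 3.000 weeks.
Z = (28 − 23) / 3.000 = 1.667
P(T ≤ 28) = Φ(1.667) ≈ 0.952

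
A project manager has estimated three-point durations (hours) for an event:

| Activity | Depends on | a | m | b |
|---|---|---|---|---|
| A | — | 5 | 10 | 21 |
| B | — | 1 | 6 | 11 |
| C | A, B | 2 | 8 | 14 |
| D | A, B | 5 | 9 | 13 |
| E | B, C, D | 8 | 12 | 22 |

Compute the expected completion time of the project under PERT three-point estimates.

te_A = (5 + 4·10 + 21)/6 = 66/6 = 11
te_B = (1 + 4·6 + 11)/6 = 36/6 = 6
te_C = (2 + 4·8 + 14)/6 = 48/6 = 8
te_D = (5 + 4·9 + 13)/6 = 54/6 = 9
te_E = (8 + 4·12 + 22)/6 = 78/6 = 13

Forward pass:
ES_A = 0; EF_A = 11
ES_B = 0; EF_B = 6
ES_C = max(EF_A=11, EF_B=6) = 11; EF_C = 11+8 = 19
ES_D = max(EF_A=11, EF_B=6) = 11; EF_D = 11+9 = 20
ES_E = max(EF_B=6, EF_C=19, EF_D=20) = 20; EF_E = 20+13 = 33
Expected project duration μ = 33 hours. Critical path: A → D → E.

33 hours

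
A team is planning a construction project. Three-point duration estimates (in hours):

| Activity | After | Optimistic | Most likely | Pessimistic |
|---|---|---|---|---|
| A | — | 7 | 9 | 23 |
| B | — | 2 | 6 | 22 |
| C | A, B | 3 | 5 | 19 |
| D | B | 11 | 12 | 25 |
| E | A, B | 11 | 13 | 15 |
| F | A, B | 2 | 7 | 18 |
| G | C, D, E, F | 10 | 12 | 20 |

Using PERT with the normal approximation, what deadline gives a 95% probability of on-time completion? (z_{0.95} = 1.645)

te_A = (7 + 4·9 + 23)/6 = 66/6 = 11; σ²_A = ((23−7)/6)² = 7.111
te_B = (2 + 4·6 + 22)/6 = 48/6 = 8; σ²_B = ((22−2)/6)² = 11.111
te_C = (3 + 4·5 + 19)/6 = 42/6 = 7; σ²_C = ((19−3)/6)² = 7.111
te_D = (11 + 4·12 + 25)/6 = 84/6 = 14; σ²_D = ((25−11)/6)² = 5.444
te_E = (11 + 4·13 + 15)/6 = 78/6 = 13; σ²_E = ((15−11)/6)² = 0.444
te_F = (2 + 4·7 + 18)/6 = 48/6 = 8; σ²_F = ((18−2)/6)² = 7.111
te_G = (10 + 4·12 + 20)/6 = 78/6 = 13; σ²_G = ((20−10)/6)² = 2.778

Forward pass:
ES_A = 0; EF_A = 11
ES_B = 0; EF_B = 8
ES_C = max(EF_A=11, EF_B=8) = 11; EF_C = 11+7 = 18
ES_D = 8; EF_D = 8+14 = 22
ES_E = max(EF_A=11, EF_B=8) = 11; EF_E = 11+13 = 24
ES_F = max(EF_A=11, EF_B=8) = 11; EF_F = 11+8 = 19
ES_G = max(EF_C=18, EF_D=22, EF_E=24, EF_F=19) = 24; EF_G = 24+13 = 37
Expected project duration μ = 37 hours. Critical path: A → E → G.

Variance along critical path = 7.111 + 0.444 + 2.778 = 10.333; σ = 3.215 hours.
D = μ + z·σ = 37 + 1.645·3.215 = 42.3 hours

42.3 hours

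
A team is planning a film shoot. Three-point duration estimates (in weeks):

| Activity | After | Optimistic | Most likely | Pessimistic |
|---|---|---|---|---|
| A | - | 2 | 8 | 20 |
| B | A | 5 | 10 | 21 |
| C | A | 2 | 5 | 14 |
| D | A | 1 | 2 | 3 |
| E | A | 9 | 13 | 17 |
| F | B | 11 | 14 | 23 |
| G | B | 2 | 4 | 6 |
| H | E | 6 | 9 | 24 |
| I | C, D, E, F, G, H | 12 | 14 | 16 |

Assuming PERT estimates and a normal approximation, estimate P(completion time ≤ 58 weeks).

0.976

te_A = (2 + 4·8 + 20)/6 = 54/6 = 9; σ²_A = ((20−2)/6)² = 9.000
te_B = (5 + 4·10 + 21)/6 = 66/6 = 11; σ²_B = ((21−5)/6)² = 7.111
te_C = (2 + 4·5 + 14)/6 = 36/6 = 6; σ²_C = ((14−2)/6)² = 4.000
te_D = (1 + 4·2 + 3)/6 = 12/6 = 2; σ²_D = ((3−1)/6)² = 0.111
te_E = (9 + 4·13 + 17)/6 = 78/6 = 13; σ²_E = ((17−9)/6)² = 1.778
te_F = (11 + 4·14 + 23)/6 = 90/6 = 15; σ²_F = ((23−11)/6)² = 4.000
te_G = (2 + 4·4 + 6)/6 = 24/6 = 4; σ²_G = ((6−2)/6)² = 0.444
te_H = (6 + 4·9 + 24)/6 = 66/6 = 11; σ²_H = ((24−6)/6)² = 9.000
te_I = (12 + 4·14 + 16)/6 = 84/6 = 14; σ²_I = ((16−12)/6)² = 0.444

Forward pass:
ES_A = 0; EF_A = 9
ES_B = 9; EF_B = 9+11 = 20
ES_C = 9; EF_C = 9+6 = 15
ES_D = 9; EF_D = 9+2 = 11
ES_E = 9; EF_E = 9+13 = 22
ES_F = 20; EF_F = 20+15 = 35
ES_G = 20; EF_G = 20+4 = 24
ES_H = 22; EF_H = 22+11 = 33
ES_I = max(EF_C=15, EF_D=11, EF_E=22, EF_F=35, EF_G=24, EF_H=33) = 35; EF_I = 35+14 = 49
Expected project duration μ = 49 weeks. Critical path: A → B → F → I.

Variance along critical path = 9.000 + 7.111 + 4.000 + 0.444 = 20.556; σ = √20.556 = 4.534 weeks.
Z = (58 − 49) / 4.534 = 1.985
P(T ≤ 58) = Φ(1.985) ≈ 0.976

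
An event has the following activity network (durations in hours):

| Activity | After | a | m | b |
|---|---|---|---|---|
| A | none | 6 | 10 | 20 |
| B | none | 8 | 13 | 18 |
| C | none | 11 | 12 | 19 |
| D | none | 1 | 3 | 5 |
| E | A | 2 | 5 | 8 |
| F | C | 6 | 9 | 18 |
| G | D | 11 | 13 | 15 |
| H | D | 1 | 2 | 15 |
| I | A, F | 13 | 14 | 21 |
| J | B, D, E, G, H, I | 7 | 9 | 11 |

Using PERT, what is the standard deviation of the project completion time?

2.83 hours

te_A = (6 + 4·10 + 20)/6 = 66/6 = 11; σ²_A = ((20−6)/6)² = 5.444
te_B = (8 + 4·13 + 18)/6 = 78/6 = 13; σ²_B = ((18−8)/6)² = 2.778
te_C = (11 + 4·12 + 19)/6 = 78/6 = 13; σ²_C = ((19−11)/6)² = 1.778
te_D = (1 + 4·3 + 5)/6 = 18/6 = 3; σ²_D = ((5−1)/6)² = 0.444
te_E = (2 + 4·5 + 8)/6 = 30/6 = 5; σ²_E = ((8−2)/6)² = 1.000
te_F = (6 + 4·9 + 18)/6 = 60/6 = 10; σ²_F = ((18−6)/6)² = 4.000
te_G = (11 + 4·13 + 15)/6 = 78/6 = 13; σ²_G = ((15−11)/6)² = 0.444
te_H = (1 + 4·2 + 15)/6 = 24/6 = 4; σ²_H = ((15−1)/6)² = 5.444
te_I = (13 + 4·14 + 21)/6 = 90/6 = 15; σ²_I = ((21−13)/6)² = 1.778
te_J = (7 + 4·9 + 11)/6 = 54/6 = 9; σ²_J = ((11−7)/6)² = 0.444

Forward pass:
ES_A = 0; EF_A = 11
ES_B = 0; EF_B = 13
ES_C = 0; EF_C = 13
ES_D = 0; EF_D = 3
ES_E = 11; EF_E = 11+5 = 16
ES_F = 13; EF_F = 13+10 = 23
ES_G = 3; EF_G = 3+13 = 16
ES_H = 3; EF_H = 3+4 = 7
ES_I = max(EF_A=11, EF_F=23) = 23; EF_I = 23+15 = 38
ES_J = max(EF_B=13, EF_D=3, EF_E=16, EF_G=16, EF_H=7, EF_I=38) = 38; EF_J = 38+9 = 47
Expected project duration μ = 47 hours. Critical path: C → F → I → J.

Variance along critical path = 1.778 + 4.000 + 1.778 + 0.444 = 8.000
σ = √8.000 = 2.828 hours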